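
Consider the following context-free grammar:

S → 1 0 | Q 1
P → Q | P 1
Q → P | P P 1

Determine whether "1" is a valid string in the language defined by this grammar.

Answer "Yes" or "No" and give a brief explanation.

No - no valid derivation exists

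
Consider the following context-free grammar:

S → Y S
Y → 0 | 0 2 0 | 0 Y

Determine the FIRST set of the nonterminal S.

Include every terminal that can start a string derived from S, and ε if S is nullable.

We compute FIRST(S) using the standard algorithm.
FIRST(S) = {0}
FIRST(Y) = {0}
Therefore, FIRST(S) = {0}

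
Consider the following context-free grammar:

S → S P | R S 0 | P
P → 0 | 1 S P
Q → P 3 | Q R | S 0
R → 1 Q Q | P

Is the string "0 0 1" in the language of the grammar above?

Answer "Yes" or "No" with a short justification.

No - no valid derivation exists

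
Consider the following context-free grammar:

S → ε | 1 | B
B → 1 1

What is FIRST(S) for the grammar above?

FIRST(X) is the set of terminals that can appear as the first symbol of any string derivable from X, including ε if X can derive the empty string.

We compute FIRST(S) using the standard algorithm.
FIRST(B) = {1}
FIRST(S) = {1, ε}
Therefore, FIRST(S) = {1, ε}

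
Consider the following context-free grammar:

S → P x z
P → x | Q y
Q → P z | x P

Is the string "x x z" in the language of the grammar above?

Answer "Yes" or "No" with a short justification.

Yes - a valid derivation exists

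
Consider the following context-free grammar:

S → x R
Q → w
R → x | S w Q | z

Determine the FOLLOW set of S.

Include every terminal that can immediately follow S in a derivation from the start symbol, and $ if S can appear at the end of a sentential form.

We compute FOLLOW(S) using the standard algorithm.
FOLLOW(S) starts with {$}.
FIRST(Q) = {w}
FIRST(R) = {x, z}
FIRST(S) = {x}
FOLLOW(Q) = {$, w}
FOLLOW(R) = {$, w}
FOLLOW(S) = {$, w}
Therefore, FOLLOW(S) = {$, w}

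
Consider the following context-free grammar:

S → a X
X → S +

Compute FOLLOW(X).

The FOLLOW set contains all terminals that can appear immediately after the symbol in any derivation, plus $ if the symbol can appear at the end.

We compute FOLLOW(X) using the standard algorithm.
FOLLOW(S) starts with {$}.
FIRST(S) = {a}
FIRST(X) = {a}
FOLLOW(S) = {$, +}
FOLLOW(X) = {$, +}
Therefore, FOLLOW(X) = {$, +}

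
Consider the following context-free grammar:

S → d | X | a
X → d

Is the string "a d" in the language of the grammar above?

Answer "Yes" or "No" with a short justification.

No - no valid derivation exists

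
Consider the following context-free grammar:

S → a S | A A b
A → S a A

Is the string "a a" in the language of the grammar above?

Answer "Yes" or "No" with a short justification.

No - no valid derivation exists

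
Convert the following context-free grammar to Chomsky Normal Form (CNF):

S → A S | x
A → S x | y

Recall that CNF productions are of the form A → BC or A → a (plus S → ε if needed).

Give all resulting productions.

S → x; TX → x; A → y; S → A S; A → S TX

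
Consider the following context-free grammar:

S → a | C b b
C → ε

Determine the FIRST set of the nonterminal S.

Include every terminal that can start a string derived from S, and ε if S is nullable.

We compute FIRST(S) using the standard algorithm.
FIRST(C) = {ε}
FIRST(S) = {a, b}
Therefore, FIRST(S) = {a, b}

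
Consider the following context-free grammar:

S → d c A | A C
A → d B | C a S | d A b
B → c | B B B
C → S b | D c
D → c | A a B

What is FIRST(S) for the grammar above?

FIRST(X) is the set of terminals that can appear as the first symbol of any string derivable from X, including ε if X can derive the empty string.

We compute FIRST(S) using the standard algorithm.
FIRST(A) = {c, d}
FIRST(B) = {c}
FIRST(C) = {c, d}
FIRST(D) = {c, d}
FIRST(S) = {c, d}
Therefore, FIRST(S) = {c, d}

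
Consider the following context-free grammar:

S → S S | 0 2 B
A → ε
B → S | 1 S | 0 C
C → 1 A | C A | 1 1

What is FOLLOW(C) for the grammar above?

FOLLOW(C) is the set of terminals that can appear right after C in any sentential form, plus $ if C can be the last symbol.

We compute FOLLOW(C) using the standard algorithm.
FOLLOW(S) starts with {$}.
FIRST(A) = {ε}
FIRST(B) = {0, 1}
FIRST(C) = {1}
FIRST(S) = {0}
FOLLOW(A) = {$, 0}
FOLLOW(B) = {$, 0}
FOLLOW(C) = {$, 0}
FOLLOW(S) = {$, 0}
Therefore, FOLLOW(C) = {$, 0}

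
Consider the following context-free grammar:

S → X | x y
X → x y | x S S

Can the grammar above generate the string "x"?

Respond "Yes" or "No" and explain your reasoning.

No - no valid derivation exists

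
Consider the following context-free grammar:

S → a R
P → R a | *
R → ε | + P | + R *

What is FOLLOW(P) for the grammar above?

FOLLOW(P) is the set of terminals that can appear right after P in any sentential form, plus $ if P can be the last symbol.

We compute FOLLOW(P) using the standard algorithm.
FOLLOW(S) starts with {$}.
FIRST(P) = {*, +, a}
FIRST(R) = {+, ε}
FIRST(S) = {a}
FOLLOW(P) = {$, *, a}
FOLLOW(R) = {$, *, a}
FOLLOW(S) = {$}
Therefore, FOLLOW(P) = {$, *, a}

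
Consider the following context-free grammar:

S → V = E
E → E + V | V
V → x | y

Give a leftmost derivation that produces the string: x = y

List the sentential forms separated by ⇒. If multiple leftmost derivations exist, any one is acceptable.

S ⇒ V = E ⇒ x = E ⇒ x = V ⇒ x = y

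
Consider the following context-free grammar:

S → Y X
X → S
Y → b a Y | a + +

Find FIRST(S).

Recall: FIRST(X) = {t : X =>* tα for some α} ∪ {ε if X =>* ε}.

We compute FIRST(S) using the standard algorithm.
FIRST(S) = {a, b}
FIRST(X) = {a, b}
FIRST(Y) = {a, b}
Therefore, FIRST(S) = {a, b}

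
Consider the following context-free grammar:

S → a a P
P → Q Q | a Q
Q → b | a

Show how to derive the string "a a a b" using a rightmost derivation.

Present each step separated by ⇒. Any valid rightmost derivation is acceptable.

S ⇒ a a P ⇒ a a a Q ⇒ a a a b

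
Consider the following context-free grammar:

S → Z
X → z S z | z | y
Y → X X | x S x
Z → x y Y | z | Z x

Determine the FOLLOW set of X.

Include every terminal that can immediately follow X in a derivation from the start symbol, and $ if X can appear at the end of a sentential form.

We compute FOLLOW(X) using the standard algorithm.
FOLLOW(S) starts with {$}.
FIRST(S) = {x, z}
FIRST(X) = {y, z}
FIRST(Y) = {x, y, z}
FIRST(Z) = {x, z}
FOLLOW(S) = {$, x, z}
FOLLOW(X) = {$, x, y, z}
FOLLOW(Y) = {$, x, z}
FOLLOW(Z) = {$, x, z}
Therefore, FOLLOW(X) = {$, x, y, z}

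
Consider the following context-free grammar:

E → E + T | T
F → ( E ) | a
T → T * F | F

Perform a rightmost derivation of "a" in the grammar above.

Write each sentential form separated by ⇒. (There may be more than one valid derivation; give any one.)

E ⇒ T ⇒ F ⇒ a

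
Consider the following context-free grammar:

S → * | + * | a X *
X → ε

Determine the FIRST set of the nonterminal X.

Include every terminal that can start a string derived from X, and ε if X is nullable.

We compute FIRST(X) using the standard algorithm.
FIRST(S) = {*, +, a}
FIRST(X) = {ε}
Therefore, FIRST(X) = {ε}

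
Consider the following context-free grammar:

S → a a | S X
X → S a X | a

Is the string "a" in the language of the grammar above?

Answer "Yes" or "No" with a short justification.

No - no valid derivation exists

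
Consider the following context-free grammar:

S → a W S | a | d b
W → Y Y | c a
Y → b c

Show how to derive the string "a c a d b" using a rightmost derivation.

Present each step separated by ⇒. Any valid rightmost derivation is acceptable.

S ⇒ a W S ⇒ a W d b ⇒ a c a d b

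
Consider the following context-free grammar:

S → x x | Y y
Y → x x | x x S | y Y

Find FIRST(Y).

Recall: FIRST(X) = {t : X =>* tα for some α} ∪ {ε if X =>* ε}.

We compute FIRST(Y) using the standard algorithm.
FIRST(S) = {x, y}
FIRST(Y) = {x, y}
Therefore, FIRST(Y) = {x, y}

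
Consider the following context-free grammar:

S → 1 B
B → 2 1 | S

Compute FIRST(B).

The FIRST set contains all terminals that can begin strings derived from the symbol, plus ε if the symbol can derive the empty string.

We compute FIRST(B) using the standard algorithm.
FIRST(B) = {1, 2}
FIRST(S) = {1}
Therefore, FIRST(B) = {1, 2}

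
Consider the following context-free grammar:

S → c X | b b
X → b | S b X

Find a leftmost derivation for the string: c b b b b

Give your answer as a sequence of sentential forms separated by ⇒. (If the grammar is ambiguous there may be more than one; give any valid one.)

S ⇒ c X ⇒ c S b X ⇒ c b b b X ⇒ c b b b b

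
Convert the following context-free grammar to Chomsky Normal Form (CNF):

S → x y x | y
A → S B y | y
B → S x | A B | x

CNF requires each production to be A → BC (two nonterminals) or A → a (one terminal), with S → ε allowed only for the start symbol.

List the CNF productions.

TX → x; TY → y; S → y; A → y; B → x; S → TX X0; X0 → TY TX; A → S X1; X1 → B TY; B → S TX; B → A B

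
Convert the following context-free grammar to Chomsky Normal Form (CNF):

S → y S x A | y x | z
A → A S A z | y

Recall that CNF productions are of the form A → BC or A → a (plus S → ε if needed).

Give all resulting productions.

TY → y; TX → x; S → z; TZ → z; A → y; S → TY X0; X0 → S X1; X1 → TX A; S → TY TX; A → A X2; X2 → S X3; X3 → A TZ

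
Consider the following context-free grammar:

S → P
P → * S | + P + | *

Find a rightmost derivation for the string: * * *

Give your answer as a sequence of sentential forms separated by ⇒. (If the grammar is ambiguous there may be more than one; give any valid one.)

S ⇒ P ⇒ * S ⇒ * P ⇒ * * S ⇒ * * P ⇒ * * *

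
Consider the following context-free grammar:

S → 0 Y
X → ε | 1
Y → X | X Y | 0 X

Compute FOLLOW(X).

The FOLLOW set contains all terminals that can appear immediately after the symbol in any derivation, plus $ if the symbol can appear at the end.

We compute FOLLOW(X) using the standard algorithm.
FOLLOW(S) starts with {$}.
FIRST(S) = {0}
FIRST(X) = {1, ε}
FIRST(Y) = {0, 1, ε}
FOLLOW(S) = {$}
FOLLOW(X) = {$, 0, 1}
FOLLOW(Y) = {$}
Therefore, FOLLOW(X) = {$, 0, 1}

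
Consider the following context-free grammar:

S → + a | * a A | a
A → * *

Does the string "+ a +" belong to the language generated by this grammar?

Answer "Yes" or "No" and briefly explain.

No - no valid derivation exists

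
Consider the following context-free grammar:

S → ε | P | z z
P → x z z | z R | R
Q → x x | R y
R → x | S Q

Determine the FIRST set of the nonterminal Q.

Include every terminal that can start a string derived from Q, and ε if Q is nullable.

We compute FIRST(Q) using the standard algorithm.
FIRST(P) = {x, z}
FIRST(Q) = {x, z}
FIRST(R) = {x, z}
FIRST(S) = {x, z, ε}
Therefore, FIRST(Q) = {x, z}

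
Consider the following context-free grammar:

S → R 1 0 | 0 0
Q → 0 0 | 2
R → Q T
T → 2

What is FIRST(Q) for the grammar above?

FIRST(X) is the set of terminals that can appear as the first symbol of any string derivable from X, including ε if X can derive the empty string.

We compute FIRST(Q) using the standard algorithm.
FIRST(Q) = {0, 2}
FIRST(R) = {0, 2}
FIRST(S) = {0, 2}
FIRST(T) = {2}
Therefore, FIRST(Q) = {0, 2}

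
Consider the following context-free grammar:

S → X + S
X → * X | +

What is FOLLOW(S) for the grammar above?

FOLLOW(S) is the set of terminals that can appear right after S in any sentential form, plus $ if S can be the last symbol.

We compute FOLLOW(S) using the standard algorithm.
FOLLOW(S) starts with {$}.
FIRST(S) = {*, +}
FIRST(X) = {*, +}
FOLLOW(S) = {$}
FOLLOW(X) = {+}
Therefore, FOLLOW(S) = {$}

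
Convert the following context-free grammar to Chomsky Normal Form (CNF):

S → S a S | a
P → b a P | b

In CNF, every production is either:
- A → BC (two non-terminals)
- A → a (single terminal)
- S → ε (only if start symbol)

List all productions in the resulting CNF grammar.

TA → a; S → a; TB → b; P → b; S → S X0; X0 → TA S; P → TB X1; X1 → TA P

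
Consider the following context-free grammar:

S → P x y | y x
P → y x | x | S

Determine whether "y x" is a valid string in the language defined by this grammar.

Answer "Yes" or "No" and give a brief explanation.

Yes - a valid derivation exists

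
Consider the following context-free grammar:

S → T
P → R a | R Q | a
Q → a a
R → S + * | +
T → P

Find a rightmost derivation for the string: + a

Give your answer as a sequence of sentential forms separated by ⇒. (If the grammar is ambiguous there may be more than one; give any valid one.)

S ⇒ T ⇒ P ⇒ R a ⇒ + a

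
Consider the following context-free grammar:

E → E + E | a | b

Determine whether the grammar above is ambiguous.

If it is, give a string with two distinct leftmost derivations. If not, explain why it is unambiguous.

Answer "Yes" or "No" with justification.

Yes - the string 'a + a + a + b + b + a' has two distinct leftmost derivations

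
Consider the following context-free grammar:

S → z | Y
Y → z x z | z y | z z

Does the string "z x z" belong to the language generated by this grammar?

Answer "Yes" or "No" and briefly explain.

Yes - a valid derivation exists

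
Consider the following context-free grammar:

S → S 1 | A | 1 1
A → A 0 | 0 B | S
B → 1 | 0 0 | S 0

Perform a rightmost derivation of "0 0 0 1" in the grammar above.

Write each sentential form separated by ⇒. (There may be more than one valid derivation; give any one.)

S ⇒ S 1 ⇒ A 1 ⇒ 0 B 1 ⇒ 0 0 0 1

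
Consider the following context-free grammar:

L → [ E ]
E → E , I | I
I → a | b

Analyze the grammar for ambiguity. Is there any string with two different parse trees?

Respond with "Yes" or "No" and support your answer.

No - the grammar is unambiguous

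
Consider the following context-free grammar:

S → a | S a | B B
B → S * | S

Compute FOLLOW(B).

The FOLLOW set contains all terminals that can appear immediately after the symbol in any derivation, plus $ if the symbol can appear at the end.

We compute FOLLOW(B) using the standard algorithm.
FOLLOW(S) starts with {$}.
FIRST(B) = {a}
FIRST(S) = {a}
FOLLOW(B) = {$, *, a}
FOLLOW(S) = {$, *, a}
Therefore, FOLLOW(B) = {$, *, a}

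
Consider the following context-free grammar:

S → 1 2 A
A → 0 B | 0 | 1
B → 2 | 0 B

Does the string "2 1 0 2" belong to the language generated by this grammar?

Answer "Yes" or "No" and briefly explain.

No - no valid derivation exists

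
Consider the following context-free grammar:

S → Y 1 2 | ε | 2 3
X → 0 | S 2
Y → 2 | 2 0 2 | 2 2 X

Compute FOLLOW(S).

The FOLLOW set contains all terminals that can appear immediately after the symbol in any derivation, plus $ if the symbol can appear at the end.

We compute FOLLOW(S) using the standard algorithm.
FOLLOW(S) starts with {$}.
FIRST(S) = {2, ε}
FIRST(X) = {0, 2}
FIRST(Y) = {2}
FOLLOW(S) = {$, 2}
FOLLOW(X) = {1}
FOLLOW(Y) = {1}
Therefore, FOLLOW(S) = {$, 2}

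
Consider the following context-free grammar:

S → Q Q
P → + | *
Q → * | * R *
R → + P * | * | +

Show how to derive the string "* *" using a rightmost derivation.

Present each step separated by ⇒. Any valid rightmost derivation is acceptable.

S ⇒ Q Q ⇒ Q * ⇒ * *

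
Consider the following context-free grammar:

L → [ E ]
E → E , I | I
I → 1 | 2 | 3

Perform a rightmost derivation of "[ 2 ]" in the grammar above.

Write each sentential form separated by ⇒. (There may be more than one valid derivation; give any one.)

L ⇒ [ E ] ⇒ [ I ] ⇒ [ 2 ]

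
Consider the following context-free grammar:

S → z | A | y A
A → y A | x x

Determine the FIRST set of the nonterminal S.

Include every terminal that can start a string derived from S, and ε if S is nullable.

We compute FIRST(S) using the standard algorithm.
FIRST(A) = {x, y}
FIRST(S) = {x, y, z}
Therefore, FIRST(S) = {x, y, z}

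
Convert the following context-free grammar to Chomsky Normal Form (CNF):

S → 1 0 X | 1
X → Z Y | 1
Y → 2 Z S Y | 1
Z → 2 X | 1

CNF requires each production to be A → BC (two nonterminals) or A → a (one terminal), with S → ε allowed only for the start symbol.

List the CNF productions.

T1 → 1; T0 → 0; S → 1; X → 1; T2 → 2; Y → 1; Z → 1; S → T1 X0; X0 → T0 X; X → Z Y; Y → T2 X1; X1 → Z X2; X2 → S Y; Z → T2 X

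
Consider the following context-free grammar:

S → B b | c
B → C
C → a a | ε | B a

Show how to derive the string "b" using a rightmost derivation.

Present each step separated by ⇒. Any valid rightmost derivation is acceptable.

S ⇒ B b ⇒ C b ⇒ b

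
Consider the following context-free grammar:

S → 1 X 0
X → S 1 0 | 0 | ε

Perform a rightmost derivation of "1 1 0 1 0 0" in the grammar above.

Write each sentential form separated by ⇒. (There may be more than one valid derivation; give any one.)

S ⇒ 1 X 0 ⇒ 1 S 1 0 0 ⇒ 1 1 X 0 1 0 0 ⇒ 1 1 0 1 0 0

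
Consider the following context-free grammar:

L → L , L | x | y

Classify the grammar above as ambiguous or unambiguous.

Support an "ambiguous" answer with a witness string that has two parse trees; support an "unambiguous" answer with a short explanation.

Ambiguous - the string 'y , y , x , y' has two distinct parse trees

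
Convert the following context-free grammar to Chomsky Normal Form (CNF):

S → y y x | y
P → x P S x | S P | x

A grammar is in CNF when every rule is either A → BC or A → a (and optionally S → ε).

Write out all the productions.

TY → y; TX → x; S → y; P → x; S → TY X0; X0 → TY TX; P → TX X1; X1 → P X2; X2 → S TX; P → S P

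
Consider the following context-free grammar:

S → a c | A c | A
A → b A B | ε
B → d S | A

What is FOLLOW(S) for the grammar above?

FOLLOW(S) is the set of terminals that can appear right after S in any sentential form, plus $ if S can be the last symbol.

We compute FOLLOW(S) using the standard algorithm.
FOLLOW(S) starts with {$}.
FIRST(A) = {b, ε}
FIRST(B) = {b, d, ε}
FIRST(S) = {a, b, c, ε}
FOLLOW(A) = {$, b, c, d}
FOLLOW(B) = {$, b, c, d}
FOLLOW(S) = {$, b, c, d}
Therefore, FOLLOW(S) = {$, b, c, d}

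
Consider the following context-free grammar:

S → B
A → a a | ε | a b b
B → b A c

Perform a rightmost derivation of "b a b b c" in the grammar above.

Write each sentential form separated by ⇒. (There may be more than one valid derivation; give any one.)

S ⇒ B ⇒ b A c ⇒ b a b b c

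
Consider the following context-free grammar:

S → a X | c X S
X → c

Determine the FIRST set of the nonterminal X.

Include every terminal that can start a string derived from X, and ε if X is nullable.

We compute FIRST(X) using the standard algorithm.
FIRST(S) = {a, c}
FIRST(X) = {c}
Therefore, FIRST(X) = {c}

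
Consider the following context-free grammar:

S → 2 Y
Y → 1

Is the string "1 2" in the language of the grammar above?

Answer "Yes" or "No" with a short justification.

No - no valid derivation exists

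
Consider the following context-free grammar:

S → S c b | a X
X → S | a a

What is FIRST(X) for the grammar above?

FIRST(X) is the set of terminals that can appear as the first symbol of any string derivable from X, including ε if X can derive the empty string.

We compute FIRST(X) using the standard algorithm.
FIRST(S) = {a}
FIRST(X) = {a}
Therefore, FIRST(X) = {a}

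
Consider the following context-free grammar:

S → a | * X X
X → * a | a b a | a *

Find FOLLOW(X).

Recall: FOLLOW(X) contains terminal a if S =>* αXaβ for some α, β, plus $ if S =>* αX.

We compute FOLLOW(X) using the standard algorithm.
FOLLOW(S) starts with {$}.
FIRST(S) = {*, a}
FIRST(X) = {*, a}
FOLLOW(S) = {$}
FOLLOW(X) = {$, *, a}
Therefore, FOLLOW(X) = {$, *, a}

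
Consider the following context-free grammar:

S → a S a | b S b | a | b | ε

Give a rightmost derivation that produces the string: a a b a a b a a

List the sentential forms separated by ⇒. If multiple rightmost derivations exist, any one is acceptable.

S ⇒ a S a ⇒ a a S a a ⇒ a a b S b a a ⇒ a a b a S a b a a ⇒ a a b a a b a a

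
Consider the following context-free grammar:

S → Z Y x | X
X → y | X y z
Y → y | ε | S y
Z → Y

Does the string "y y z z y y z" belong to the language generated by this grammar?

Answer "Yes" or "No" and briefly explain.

No - no valid derivation exists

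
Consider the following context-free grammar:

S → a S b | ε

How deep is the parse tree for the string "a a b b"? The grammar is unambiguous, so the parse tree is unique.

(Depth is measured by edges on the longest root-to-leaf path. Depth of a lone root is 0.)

3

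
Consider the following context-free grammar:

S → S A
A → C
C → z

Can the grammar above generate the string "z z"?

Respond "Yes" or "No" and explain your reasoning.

No - no valid derivation exists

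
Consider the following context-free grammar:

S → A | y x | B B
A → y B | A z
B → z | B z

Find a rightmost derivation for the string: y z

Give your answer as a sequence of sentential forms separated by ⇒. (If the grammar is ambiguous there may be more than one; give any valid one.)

S ⇒ A ⇒ y B ⇒ y z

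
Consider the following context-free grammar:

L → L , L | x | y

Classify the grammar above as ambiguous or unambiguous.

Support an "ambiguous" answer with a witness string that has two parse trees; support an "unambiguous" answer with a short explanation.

Ambiguous - the string 'y , y , x , x' has two distinct parse trees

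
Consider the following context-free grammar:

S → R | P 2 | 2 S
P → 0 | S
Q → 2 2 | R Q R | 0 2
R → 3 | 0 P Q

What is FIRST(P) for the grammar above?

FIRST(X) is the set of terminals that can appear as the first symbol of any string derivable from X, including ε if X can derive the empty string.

We compute FIRST(P) using the standard algorithm.
FIRST(P) = {0, 2, 3}
FIRST(Q) = {0, 2, 3}
FIRST(R) = {0, 3}
FIRST(S) = {0, 2, 3}
Therefore, FIRST(P) = {0, 2, 3}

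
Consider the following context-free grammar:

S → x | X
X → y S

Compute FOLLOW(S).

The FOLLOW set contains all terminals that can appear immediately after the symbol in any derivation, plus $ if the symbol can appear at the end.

We compute FOLLOW(S) using the standard algorithm.
FOLLOW(S) starts with {$}.
FIRST(S) = {x, y}
FIRST(X) = {y}
FOLLOW(S) = {$}
FOLLOW(X) = {$}
Therefore, FOLLOW(S) = {$}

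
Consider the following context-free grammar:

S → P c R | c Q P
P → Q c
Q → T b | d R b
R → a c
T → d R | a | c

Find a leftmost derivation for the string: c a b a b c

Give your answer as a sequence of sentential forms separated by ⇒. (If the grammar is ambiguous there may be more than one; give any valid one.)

S ⇒ c Q P ⇒ c T b P ⇒ c a b P ⇒ c a b Q c ⇒ c a b T b c ⇒ c a b a b c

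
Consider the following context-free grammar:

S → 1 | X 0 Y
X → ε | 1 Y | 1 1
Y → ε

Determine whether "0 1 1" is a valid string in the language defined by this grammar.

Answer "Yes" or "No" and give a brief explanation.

No - no valid derivation exists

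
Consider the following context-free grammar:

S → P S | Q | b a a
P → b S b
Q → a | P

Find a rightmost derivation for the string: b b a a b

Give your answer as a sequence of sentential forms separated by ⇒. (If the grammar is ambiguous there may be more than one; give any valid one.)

S ⇒ Q ⇒ P ⇒ b S b ⇒ b b a a b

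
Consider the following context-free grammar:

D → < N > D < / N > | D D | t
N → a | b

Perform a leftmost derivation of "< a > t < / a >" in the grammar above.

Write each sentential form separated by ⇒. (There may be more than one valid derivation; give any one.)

D ⇒ < N > D < / N > ⇒ < a > D < / N > ⇒ < a > t < / N > ⇒ < a > t < / a >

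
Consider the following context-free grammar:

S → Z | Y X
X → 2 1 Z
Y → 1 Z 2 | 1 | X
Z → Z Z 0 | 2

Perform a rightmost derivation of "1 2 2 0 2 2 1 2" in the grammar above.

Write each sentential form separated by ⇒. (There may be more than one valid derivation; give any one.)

S ⇒ Y X ⇒ Y 2 1 Z ⇒ Y 2 1 2 ⇒ 1 Z 2 2 1 2 ⇒ 1 Z Z 0 2 2 1 2 ⇒ 1 Z 2 0 2 2 1 2 ⇒ 1 2 2 0 2 2 1 2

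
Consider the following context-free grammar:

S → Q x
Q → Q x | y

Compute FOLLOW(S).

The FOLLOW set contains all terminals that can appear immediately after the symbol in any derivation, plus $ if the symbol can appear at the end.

We compute FOLLOW(S) using the standard algorithm.
FOLLOW(S) starts with {$}.
FIRST(Q) = {y}
FIRST(S) = {y}
FOLLOW(Q) = {x}
FOLLOW(S) = {$}
Therefore, FOLLOW(S) = {$}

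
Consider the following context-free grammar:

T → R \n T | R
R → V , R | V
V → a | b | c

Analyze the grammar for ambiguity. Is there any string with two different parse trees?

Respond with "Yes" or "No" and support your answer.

No - the grammar is unambiguous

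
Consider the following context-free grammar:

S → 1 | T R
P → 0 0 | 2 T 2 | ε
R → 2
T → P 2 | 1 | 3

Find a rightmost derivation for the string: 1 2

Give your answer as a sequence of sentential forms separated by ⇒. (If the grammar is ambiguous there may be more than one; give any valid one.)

S ⇒ T R ⇒ T 2 ⇒ 1 2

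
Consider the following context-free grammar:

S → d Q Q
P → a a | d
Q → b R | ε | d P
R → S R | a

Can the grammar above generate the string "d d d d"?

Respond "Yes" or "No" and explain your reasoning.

No - no valid derivation exists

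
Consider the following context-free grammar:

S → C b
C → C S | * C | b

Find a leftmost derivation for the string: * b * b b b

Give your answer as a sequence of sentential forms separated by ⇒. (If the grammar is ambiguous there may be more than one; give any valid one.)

S ⇒ C b ⇒ C S b ⇒ * C S b ⇒ * b S b ⇒ * b C b b ⇒ * b * C b b ⇒ * b * b b b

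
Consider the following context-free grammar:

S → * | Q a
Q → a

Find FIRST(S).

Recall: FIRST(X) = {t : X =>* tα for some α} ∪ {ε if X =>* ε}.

We compute FIRST(S) using the standard algorithm.
FIRST(Q) = {a}
FIRST(S) = {*, a}
Therefore, FIRST(S) = {*, a}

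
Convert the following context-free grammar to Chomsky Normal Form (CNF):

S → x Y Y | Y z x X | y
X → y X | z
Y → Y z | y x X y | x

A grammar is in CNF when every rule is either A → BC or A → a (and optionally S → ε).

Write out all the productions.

TX → x; TZ → z; S → y; TY → y; X → z; Y → x; S → TX X0; X0 → Y Y; S → Y X1; X1 → TZ X2; X2 → TX X; X → TY X; Y → Y TZ; Y → TY X3; X3 → TX X4; X4 → X TY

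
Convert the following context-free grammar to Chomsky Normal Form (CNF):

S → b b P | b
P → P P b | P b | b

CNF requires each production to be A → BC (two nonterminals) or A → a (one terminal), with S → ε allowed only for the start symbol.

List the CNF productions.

TB → b; S → b; P → b; S → TB X0; X0 → TB P; P → P X1; X1 → P TB; P → P TB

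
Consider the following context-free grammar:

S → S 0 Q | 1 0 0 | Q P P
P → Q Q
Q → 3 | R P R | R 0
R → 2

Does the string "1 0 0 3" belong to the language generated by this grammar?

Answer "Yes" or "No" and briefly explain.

No - no valid derivation exists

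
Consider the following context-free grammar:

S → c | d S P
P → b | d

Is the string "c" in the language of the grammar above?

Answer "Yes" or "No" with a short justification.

Yes - a valid derivation exists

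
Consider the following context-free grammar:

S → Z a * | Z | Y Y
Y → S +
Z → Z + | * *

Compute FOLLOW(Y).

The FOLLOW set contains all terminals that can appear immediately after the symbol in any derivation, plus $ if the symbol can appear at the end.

We compute FOLLOW(Y) using the standard algorithm.
FOLLOW(S) starts with {$}.
FIRST(S) = {*}
FIRST(Y) = {*}
FIRST(Z) = {*}
FOLLOW(S) = {$, +}
FOLLOW(Y) = {$, *, +}
FOLLOW(Z) = {$, +, a}
Therefore, FOLLOW(Y) = {$, *, +}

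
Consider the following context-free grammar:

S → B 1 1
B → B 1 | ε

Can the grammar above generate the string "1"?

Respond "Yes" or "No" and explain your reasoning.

No - no valid derivation exists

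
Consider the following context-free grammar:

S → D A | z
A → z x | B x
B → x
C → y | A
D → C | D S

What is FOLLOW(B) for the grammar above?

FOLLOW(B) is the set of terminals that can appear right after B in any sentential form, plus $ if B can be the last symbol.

We compute FOLLOW(B) using the standard algorithm.
FOLLOW(S) starts with {$}.
FIRST(A) = {x, z}
FIRST(B) = {x}
FIRST(C) = {x, y, z}
FIRST(D) = {x, y, z}
FIRST(S) = {x, y, z}
FOLLOW(A) = {$, x, y, z}
FOLLOW(B) = {x}
FOLLOW(C) = {x, y, z}
FOLLOW(D) = {x, y, z}
FOLLOW(S) = {$, x, y, z}
Therefore, FOLLOW(B) = {x}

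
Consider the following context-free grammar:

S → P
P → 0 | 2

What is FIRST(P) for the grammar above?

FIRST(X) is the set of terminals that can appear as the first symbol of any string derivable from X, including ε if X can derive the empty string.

We compute FIRST(P) using the standard algorithm.
FIRST(P) = {0, 2}
FIRST(S) = {0, 2}
Therefore, FIRST(P) = {0, 2}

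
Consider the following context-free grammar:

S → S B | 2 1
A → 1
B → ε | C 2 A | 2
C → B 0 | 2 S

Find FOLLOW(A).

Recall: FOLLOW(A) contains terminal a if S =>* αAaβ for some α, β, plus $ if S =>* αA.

We compute FOLLOW(A) using the standard algorithm.
FOLLOW(S) starts with {$}.
FIRST(A) = {1}
FIRST(B) = {0, 2, ε}
FIRST(C) = {0, 2}
FIRST(S) = {2}
FOLLOW(A) = {$, 0, 2}
FOLLOW(B) = {$, 0, 2}
FOLLOW(C) = {2}
FOLLOW(S) = {$, 0, 2}
Therefore, FOLLOW(A) = {$, 0, 2}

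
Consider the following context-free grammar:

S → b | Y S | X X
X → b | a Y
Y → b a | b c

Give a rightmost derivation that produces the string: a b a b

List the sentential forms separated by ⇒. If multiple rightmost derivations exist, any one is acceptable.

S ⇒ X X ⇒ X b ⇒ a Y b ⇒ a b a b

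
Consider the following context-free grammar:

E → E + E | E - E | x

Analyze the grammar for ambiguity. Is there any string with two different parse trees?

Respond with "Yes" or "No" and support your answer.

Yes - the string 'x + x - x + x - x' has two distinct parse trees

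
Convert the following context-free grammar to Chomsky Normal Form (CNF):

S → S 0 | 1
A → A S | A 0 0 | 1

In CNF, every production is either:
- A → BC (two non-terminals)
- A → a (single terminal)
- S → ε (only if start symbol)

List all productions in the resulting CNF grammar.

T0 → 0; S → 1; A → 1; S → S T0; A → A S; A → A X0; X0 → T0 T0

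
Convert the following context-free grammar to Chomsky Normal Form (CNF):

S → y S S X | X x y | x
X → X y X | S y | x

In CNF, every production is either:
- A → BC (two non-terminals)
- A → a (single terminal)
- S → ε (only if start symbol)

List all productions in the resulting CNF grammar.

TY → y; TX → x; S → x; X → x; S → TY X0; X0 → S X1; X1 → S X; S → X X2; X2 → TX TY; X → X X3; X3 → TY X; X → S TY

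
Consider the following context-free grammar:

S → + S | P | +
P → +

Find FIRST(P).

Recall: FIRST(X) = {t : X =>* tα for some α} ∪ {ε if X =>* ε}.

We compute FIRST(P) using the standard algorithm.
FIRST(P) = {+}
FIRST(S) = {+}
Therefore, FIRST(P) = {+}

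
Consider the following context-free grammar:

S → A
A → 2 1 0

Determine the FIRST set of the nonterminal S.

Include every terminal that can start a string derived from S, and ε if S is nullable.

We compute FIRST(S) using the standard algorithm.
FIRST(A) = {2}
FIRST(S) = {2}
Therefore, FIRST(S) = {2}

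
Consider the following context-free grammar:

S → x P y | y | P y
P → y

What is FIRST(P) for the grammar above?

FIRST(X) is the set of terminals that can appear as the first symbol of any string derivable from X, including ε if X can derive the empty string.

We compute FIRST(P) using the standard algorithm.
FIRST(P) = {y}
FIRST(S) = {x, y}
Therefore, FIRST(P) = {y}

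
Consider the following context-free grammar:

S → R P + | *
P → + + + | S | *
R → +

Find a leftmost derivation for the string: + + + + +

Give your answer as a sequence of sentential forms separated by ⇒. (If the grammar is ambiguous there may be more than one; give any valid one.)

S ⇒ R P + ⇒ + P + ⇒ + + + + +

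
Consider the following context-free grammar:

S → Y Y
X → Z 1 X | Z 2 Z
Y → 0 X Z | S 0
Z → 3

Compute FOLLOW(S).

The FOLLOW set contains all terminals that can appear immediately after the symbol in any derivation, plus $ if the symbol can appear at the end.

We compute FOLLOW(S) using the standard algorithm.
FOLLOW(S) starts with {$}.
FIRST(S) = {0}
FIRST(X) = {3}
FIRST(Y) = {0}
FIRST(Z) = {3}
FOLLOW(S) = {$, 0}
FOLLOW(X) = {3}
FOLLOW(Y) = {$, 0}
FOLLOW(Z) = {$, 0, 1, 2, 3}
Therefore, FOLLOW(S) = {$, 0}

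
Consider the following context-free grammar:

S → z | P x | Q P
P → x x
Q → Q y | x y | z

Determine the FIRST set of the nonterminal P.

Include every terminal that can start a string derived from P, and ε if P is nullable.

We compute FIRST(P) using the standard algorithm.
FIRST(P) = {x}
FIRST(Q) = {x, z}
FIRST(S) = {x, z}
Therefore, FIRST(P) = {x}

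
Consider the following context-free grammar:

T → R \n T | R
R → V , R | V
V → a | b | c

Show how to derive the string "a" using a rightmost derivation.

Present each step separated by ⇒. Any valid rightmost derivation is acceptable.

T ⇒ R ⇒ V ⇒ a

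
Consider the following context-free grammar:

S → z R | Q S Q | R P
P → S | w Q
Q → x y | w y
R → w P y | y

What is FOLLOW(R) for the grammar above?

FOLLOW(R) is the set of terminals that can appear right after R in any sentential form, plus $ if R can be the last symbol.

We compute FOLLOW(R) using the standard algorithm.
FOLLOW(S) starts with {$}.
FIRST(P) = {w, x, y, z}
FIRST(Q) = {w, x}
FIRST(R) = {w, y}
FIRST(S) = {w, x, y, z}
FOLLOW(P) = {$, w, x, y}
FOLLOW(Q) = {$, w, x, y, z}
FOLLOW(R) = {$, w, x, y, z}
FOLLOW(S) = {$, w, x, y}
Therefore, FOLLOW(R) = {$, w, x, y, z}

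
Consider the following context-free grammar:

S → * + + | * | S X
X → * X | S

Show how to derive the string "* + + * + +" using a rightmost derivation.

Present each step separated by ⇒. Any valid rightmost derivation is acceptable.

S ⇒ S X ⇒ S S ⇒ S * + + ⇒ * + + * + +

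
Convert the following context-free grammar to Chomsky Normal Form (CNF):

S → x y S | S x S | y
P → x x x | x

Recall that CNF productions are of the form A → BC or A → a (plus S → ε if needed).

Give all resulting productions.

TX → x; TY → y; S → y; P → x; S → TX X0; X0 → TY S; S → S X1; X1 → TX S; P → TX X2; X2 → TX TX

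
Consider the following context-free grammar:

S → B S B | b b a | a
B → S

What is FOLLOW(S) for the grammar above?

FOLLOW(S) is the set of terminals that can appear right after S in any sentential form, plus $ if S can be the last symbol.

We compute FOLLOW(S) using the standard algorithm.
FOLLOW(S) starts with {$}.
FIRST(B) = {a, b}
FIRST(S) = {a, b}
FOLLOW(B) = {$, a, b}
FOLLOW(S) = {$, a, b}
Therefore, FOLLOW(S) = {$, a, b}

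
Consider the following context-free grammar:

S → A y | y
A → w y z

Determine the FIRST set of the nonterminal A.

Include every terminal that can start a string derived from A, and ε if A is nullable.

We compute FIRST(A) using the standard algorithm.
FIRST(A) = {w}
FIRST(S) = {w, y}
Therefore, FIRST(A) = {w}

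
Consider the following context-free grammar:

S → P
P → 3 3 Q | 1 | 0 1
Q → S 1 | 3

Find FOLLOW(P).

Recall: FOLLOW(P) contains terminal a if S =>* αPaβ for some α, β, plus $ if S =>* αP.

We compute FOLLOW(P) using the standard algorithm.
FOLLOW(S) starts with {$}.
FIRST(P) = {0, 1, 3}
FIRST(Q) = {0, 1, 3}
FIRST(S) = {0, 1, 3}
FOLLOW(P) = {$, 1}
FOLLOW(Q) = {$, 1}
FOLLOW(S) = {$, 1}
Therefore, FOLLOW(P) = {$, 1}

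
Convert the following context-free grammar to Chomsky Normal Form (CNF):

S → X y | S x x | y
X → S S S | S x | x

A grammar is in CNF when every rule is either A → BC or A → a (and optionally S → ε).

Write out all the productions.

TY → y; TX → x; S → y; X → x; S → X TY; S → S X0; X0 → TX TX; X → S X1; X1 → S S; X → S TX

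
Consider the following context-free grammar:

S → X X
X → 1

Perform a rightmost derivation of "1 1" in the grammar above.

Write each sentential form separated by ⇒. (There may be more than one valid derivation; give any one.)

S ⇒ X X ⇒ X 1 ⇒ 1 1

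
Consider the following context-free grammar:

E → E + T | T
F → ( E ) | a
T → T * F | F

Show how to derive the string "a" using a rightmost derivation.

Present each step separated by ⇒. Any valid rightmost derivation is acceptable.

E ⇒ T ⇒ F ⇒ a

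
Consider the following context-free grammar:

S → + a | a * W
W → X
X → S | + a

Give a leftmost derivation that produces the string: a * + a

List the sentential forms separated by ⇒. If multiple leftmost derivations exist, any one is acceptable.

S ⇒ a * W ⇒ a * X ⇒ a * + a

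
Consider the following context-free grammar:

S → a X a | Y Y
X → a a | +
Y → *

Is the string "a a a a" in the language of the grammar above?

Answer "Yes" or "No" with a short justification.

Yes - a valid derivation exists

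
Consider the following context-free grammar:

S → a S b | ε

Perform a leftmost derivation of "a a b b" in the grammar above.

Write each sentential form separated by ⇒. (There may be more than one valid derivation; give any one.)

S ⇒ a S b ⇒ a a S b b ⇒ a a b b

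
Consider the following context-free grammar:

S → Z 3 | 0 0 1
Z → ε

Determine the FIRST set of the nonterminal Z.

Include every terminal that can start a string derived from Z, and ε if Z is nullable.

We compute FIRST(Z) using the standard algorithm.
FIRST(S) = {0, 3}
FIRST(Z) = {ε}
Therefore, FIRST(Z) = {ε}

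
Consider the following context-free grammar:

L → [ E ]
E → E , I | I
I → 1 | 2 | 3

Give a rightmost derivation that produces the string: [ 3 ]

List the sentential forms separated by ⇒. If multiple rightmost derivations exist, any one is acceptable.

L ⇒ [ E ] ⇒ [ I ] ⇒ [ 3 ]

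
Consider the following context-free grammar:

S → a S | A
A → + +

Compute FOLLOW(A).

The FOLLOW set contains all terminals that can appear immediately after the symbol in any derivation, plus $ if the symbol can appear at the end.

We compute FOLLOW(A) using the standard algorithm.
FOLLOW(S) starts with {$}.
FIRST(A) = {+}
FIRST(S) = {+, a}
FOLLOW(A) = {$}
FOLLOW(S) = {$}
Therefore, FOLLOW(A) = {$}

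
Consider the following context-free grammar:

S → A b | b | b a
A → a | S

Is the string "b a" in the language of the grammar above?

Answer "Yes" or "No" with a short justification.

Yes - a valid derivation exists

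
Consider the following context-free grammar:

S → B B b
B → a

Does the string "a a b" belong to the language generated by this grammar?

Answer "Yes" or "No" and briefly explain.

Yes - a valid derivation exists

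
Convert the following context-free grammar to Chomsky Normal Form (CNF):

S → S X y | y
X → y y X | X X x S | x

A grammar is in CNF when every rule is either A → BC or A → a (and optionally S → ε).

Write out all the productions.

TY → y; S → y; TX → x; X → x; S → S X0; X0 → X TY; X → TY X1; X1 → TY X; X → X X2; X2 → X X3; X3 → TX S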